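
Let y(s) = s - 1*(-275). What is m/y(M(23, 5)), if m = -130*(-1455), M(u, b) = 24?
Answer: 14550/23 ≈ 632.61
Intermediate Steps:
m = 189150
y(s) = 275 + s (y(s) = s + 275 = 275 + s)
m/y(M(23, 5)) = 189150/(275 + 24) = 189150/299 = 189150*(1/299) = 14550/23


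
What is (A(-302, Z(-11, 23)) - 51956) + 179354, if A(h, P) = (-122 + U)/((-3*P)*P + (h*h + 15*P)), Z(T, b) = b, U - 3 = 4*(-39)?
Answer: 11460978601/89962 ≈ 1.2740e+5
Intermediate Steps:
U = -153 (U = 3 + 4*(-39) = 3 - 156 = -153)
A(h, P) = -275/(h² - 3*P² + 15*P) (A(h, P) = (-122 - 153)/((-3*P)*P + (h*h + 15*P)) = -275/(-3*P² + (h² + 15*P)) = -275/(h² - 3*P² + 15*P))
(A(-302, Z(-11, 23)) - 51956) + 179354 = (-275/((-302)² - 3*23² + 15*23) - 51956) + 179354 = (-275/(91204 - 3*529 + 345) - 51956) + 179354 = (-275/(91204 - 1587 + 345) - 51956) + 179354 = (-275/89962 - 51956) + 179354 = -4674065947/89962 + 179354 = 11460978601/89962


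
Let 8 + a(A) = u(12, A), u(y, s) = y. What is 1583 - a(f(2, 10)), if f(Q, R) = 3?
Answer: 1579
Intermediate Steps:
a(A) = 4 (a(A) = -8 + 12 = 4)
1583 - a(f(2, 10)) = 1583 - 1*4 = 1583 - 4 = 1579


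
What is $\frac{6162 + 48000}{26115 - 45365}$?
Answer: $- \frac{27081}{9625} \approx -2.8136$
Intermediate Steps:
$\frac{6162 + 48000}{26115 - 45365} = \frac{54162}{-19250} = 54162 \left(- \frac{1}{19250}\right) = - \frac{27081}{9625}$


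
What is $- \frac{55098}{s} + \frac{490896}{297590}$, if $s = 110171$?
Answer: $\frac{18842944698}{16392893945} \approx 1.1495$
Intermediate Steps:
$- \frac{55098}{s} + \frac{490896}{297590} = - \frac{55098}{110171} + \frac{490896}{297590} = \left(-55098\right) \frac{1}{110171} + 490896 \cdot \frac{1}{297590} = - \frac{55098}{110171} + \frac{245448}{148795} = \frac{18842944698}{16392893945}$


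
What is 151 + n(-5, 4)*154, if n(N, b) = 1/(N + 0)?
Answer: 601/5 ≈ 120.20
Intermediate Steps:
n(N, b) = 1/N
151 + n(-5, 4)*154 = 151 + 154/(-5) = 151 - ⅕*154 = 151 - 154/5 = 601/5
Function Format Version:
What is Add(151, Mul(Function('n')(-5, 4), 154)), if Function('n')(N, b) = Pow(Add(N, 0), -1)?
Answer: Rational(601, 5) ≈ 120.20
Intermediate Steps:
Function('n')(N, b) = Pow(N, -1)
Add(151, Mul(Function('n')(-5, 4), 154)) = Add(151, Mul(Pow(-5, -1), 154)) = Add(151, Mul(Rational(-1, 5), 154)) = Add(151, Rational(-154, 5)) = Rational(601, 5)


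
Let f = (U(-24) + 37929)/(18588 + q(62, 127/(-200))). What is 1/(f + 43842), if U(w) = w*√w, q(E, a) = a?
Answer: 100984557431475703/4427571033950412474726 + 2973978400*I*√6/2213785516975206237363 ≈ 2.2808e-5 + 3.2906e-12*I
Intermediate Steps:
U(w) = w^(3/2)
f = 7585800/3717473 - 9600*I*√6/3717473 (f = ((-24)^(3/2) + 37929)/(18588 + 127/(-200)) = (-48*I*√6 + 37929)/(18588 + 127*(-1/200)) = (37929 - 48*I*√6)/(18588 - 127/200) = (37929 - 48*I*√6)/(3717473/200) = (37929 - 48*I*√6)*(200/3717473) = 7585800/3717473 - 9600*I*√6/3717473 ≈ 2.0406 - 0.0063256*I)
1/(f + 43842) = 1/((7585800/3717473 - 9600*I*√6/3717473) + 43842) = 1/(162989037066/3717473 - 9600*I*√6/3717473)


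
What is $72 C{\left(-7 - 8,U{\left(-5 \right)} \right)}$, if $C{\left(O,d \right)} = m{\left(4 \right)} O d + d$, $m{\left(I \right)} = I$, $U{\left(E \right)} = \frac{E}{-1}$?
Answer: $-21240$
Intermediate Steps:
$U{\left(E \right)} = - E$ ($U{\left(E \right)} = E \left(-1\right) = - E$)
$C{\left(O,d \right)} = d + 4 O d$ ($C{\left(O,d \right)} = 4 O d + d = d + 4 O d$)
$72 C{\left(-7 - 8,U{\left(-5 \right)} \right)} = 72 \left(-1\right) \left(-5\right) \left(1 + 4 \left(-7 - 8\right)\right) = 72 \cdot 5 \left(1 + 4 \left(-7 - 8\right)\right) = 72 \cdot 5 \left(1 + 4 \left(-15\right)\right) = 72 \cdot 5 \left(1 - 60\right) = 72 \cdot 5 \left(-59\right) = 72 \left(-295\right) = -21240$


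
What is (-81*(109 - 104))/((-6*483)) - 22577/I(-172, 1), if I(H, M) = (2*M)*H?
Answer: 3642637/55384 ≈ 65.771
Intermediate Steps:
I(H, M) = 2*H*M
(-81*(109 - 104))/((-6*483)) - 22577/I(-172, 1) = (-81*(109 - 104))/((-6*483)) - 22577/(2*(-172)*1) = -81*5/(-2898) - 22577/(-344) = -405*(-1/2898) - 22577*(-1/344) = 45/322 + 22577/344 = 3642637/55384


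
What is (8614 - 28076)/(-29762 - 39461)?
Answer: 19462/69223 ≈ 0.28115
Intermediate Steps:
(8614 - 28076)/(-29762 - 39461) = -19462/(-69223) = -19462*(-1/69223) = 19462/69223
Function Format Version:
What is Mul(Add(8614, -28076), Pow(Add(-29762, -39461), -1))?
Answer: Rational(19462, 69223) ≈ 0.28115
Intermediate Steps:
Mul(Add(8614, -28076), Pow(Add(-29762, -39461), -1)) = Mul(-19462, Pow(-69223, -1)) = Mul(-19462, Rational(-1, 69223)) = Rational(19462, 69223)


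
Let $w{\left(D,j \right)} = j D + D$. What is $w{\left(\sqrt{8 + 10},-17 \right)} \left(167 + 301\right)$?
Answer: $- 22464 \sqrt{2} \approx -31769.0$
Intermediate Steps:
$w{\left(D,j \right)} = D + D j$ ($w{\left(D,j \right)} = D j + D = D + D j$)
$w{\left(\sqrt{8 + 10},-17 \right)} \left(167 + 301\right) = \sqrt{8 + 10} \left(1 - 17\right) \left(167 + 301\right) = \sqrt{18} \left(-16\right) 468 = 3 \sqrt{2} \left(-16\right) 468 = - 48 \sqrt{2} \cdot 468 = - 22464 \sqrt{2}$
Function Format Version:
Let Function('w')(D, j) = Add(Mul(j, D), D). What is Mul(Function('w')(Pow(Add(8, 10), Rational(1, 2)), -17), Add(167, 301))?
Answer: Mul(-22464, Pow(2, Rational(1, 2))) ≈ -31769.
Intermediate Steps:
Function('w')(D, j) = Add(D, Mul(D, j)) (Function('w')(D, j) = Add(Mul(D, j), D) = Add(D, Mul(D, j)))
Mul(Function('w')(Pow(Add(8, 10), Rational(1, 2)), -17), Add(167, 301)) = Mul(Mul(Pow(Add(8, 10), Rational(1, 2)), Add(1, -17)), Add(167, 301)) = Mul(Mul(Pow(18, Rational(1, 2)), -16), 468) = Mul(Mul(Mul(3, Pow(2, Rational(1, 2))), -16), 468) = Mul(Mul(-48, Pow(2, Rational(1, 2))), 468) = Mul(-22464, Pow(2, Rational(1, 2)))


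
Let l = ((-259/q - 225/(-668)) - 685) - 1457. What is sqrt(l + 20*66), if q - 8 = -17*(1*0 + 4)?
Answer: I*sqrt(5128869765)/2505 ≈ 28.589*I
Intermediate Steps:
q = -60 (q = 8 - 17*(1*0 + 4) = 8 - 17*(0 + 4) = 8 - 17*4 = 8 - 68 = -60)
l = -5354053/2505 (l = ((-259/(-60) - 225/(-668)) - 685) - 1457 = ((-259*(-1/60) - 225*(-1/668)) - 685) - 1457 = ((259/60 + 225/668) - 685) - 1457 = (11657/2505 - 685) - 1457 = -1704268/2505 - 1457 = -5354053/2505 ≈ -2137.3)
sqrt(l + 20*66) = sqrt(-5354053/2505 + 20*66) = sqrt(-5354053/2505 + 1320) = sqrt(-2047453/2505) = I*sqrt(5128869765)/2505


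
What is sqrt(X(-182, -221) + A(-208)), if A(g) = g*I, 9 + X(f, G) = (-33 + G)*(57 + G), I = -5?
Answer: 9*sqrt(527) ≈ 206.61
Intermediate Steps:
X(f, G) = -9 + (-33 + G)*(57 + G)
A(g) = -5*g (A(g) = g*(-5) = -5*g)
sqrt(X(-182, -221) + A(-208)) = sqrt((-1890 + (-221)**2 + 24*(-221)) - 5*(-208)) = sqrt((-1890 + 48841 - 5304) + 1040) = sqrt(41647 + 1040) = sqrt(42687) = 9*sqrt(527)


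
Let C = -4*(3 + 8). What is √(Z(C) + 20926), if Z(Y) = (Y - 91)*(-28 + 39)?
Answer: √19441 ≈ 139.43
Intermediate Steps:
C = -44 (C = -4*11 = -44)
Z(Y) = -1001 + 11*Y (Z(Y) = (-91 + Y)*11 = -1001 + 11*Y)
√(Z(C) + 20926) = √((-1001 + 11*(-44)) + 20926) = √((-1001 - 484) + 20926) = √(-1485 + 20926) = √19441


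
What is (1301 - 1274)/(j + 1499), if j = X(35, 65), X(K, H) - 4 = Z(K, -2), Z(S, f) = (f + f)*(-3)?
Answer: 9/505 ≈ 0.017822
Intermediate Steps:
Z(S, f) = -6*f (Z(S, f) = (2*f)*(-3) = -6*f)
X(K, H) = 16 (X(K, H) = 4 - 6*(-2) = 4 + 12 = 16)
j = 16
(1301 - 1274)/(j + 1499) = (1301 - 1274)/(16 + 1499) = 27/1515 = 27*(1/1515) = 9/505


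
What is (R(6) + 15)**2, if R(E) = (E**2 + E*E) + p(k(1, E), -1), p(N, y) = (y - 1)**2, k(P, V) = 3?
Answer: 8281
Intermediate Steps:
p(N, y) = (-1 + y)**2
R(E) = 4 + 2*E**2 (R(E) = (E**2 + E*E) + (-1 - 1)**2 = (E**2 + E**2) + (-2)**2 = 2*E**2 + 4 = 4 + 2*E**2)
(R(6) + 15)**2 = ((4 + 2*6**2) + 15)**2 = ((4 + 2*36) + 15)**2 = ((4 + 72) + 15)**2 = (76 + 15)**2 = 91**2 = 8281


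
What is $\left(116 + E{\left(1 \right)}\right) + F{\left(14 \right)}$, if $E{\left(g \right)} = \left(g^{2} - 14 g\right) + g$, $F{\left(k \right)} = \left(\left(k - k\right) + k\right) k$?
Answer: $300$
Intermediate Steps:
$F{\left(k \right)} = k^{2}$ ($F{\left(k \right)} = \left(0 + k\right) k = k k = k^{2}$)
$E{\left(g \right)} = g^{2} - 13 g$
$\left(116 + E{\left(1 \right)}\right) + F{\left(14 \right)} = \left(116 + 1 \left(-13 + 1\right)\right) + 14^{2} = \left(116 + 1 \left(-12\right)\right) + 196 = \left(116 - 12\right) + 196 = 104 + 196 = 300$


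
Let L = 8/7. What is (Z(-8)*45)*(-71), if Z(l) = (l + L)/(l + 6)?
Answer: -76680/7 ≈ -10954.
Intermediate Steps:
L = 8/7 (L = 8*(⅐) = 8/7 ≈ 1.1429)
Z(l) = (8/7 + l)/(6 + l) (Z(l) = (l + 8/7)/(l + 6) = (8/7 + l)/(6 + l))
(Z(-8)*45)*(-71) = (((8/7 - 8)/(6 - 8))*45)*(-71) = ((-48/7/(-2))*45)*(-71) = (-½*(-48/7)*45)*(-71) = ((24/7)*45)*(-71) = (1080/7)*(-71) = -76680/7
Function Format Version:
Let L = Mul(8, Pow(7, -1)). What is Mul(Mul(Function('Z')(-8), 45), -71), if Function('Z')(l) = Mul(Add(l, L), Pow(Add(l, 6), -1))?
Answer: Rational(-76680, 7) ≈ -10954.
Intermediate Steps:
L = Rational(8, 7) (L = Mul(8, Rational(1, 7)) = Rational(8, 7) ≈ 1.1429)
Function('Z')(l) = Mul(Pow(Add(6, l), -1), Add(Rational(8, 7), l)) (Function('Z')(l) = Mul(Add(l, Rational(8, 7)), Pow(Add(l, 6), -1)) = Mul(Add(Rational(8, 7), l), Pow(Add(6, l), -1)) = Mul(Pow(Add(6, l), -1), Add(Rational(8, 7), l)))
Mul(Mul(Function('Z')(-8), 45), -71) = Mul(Mul(Mul(Pow(Add(6, -8), -1), Add(Rational(8, 7), -8)), 45), -71) = Mul(Mul(Mul(Pow(-2, -1), Rational(-48, 7)), 45), -71) = Mul(Mul(Mul(Rational(-1, 2), Rational(-48, 7)), 45), -71) = Mul(Mul(Rational(24, 7), 45), -71) = Mul(Rational(1080, 7), -71) = Rational(-76680, 7)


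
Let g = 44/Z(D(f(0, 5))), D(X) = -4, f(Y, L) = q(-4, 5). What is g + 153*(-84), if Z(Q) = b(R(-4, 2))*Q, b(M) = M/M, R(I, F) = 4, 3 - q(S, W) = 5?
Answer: -12863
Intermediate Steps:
q(S, W) = -2 (q(S, W) = 3 - 1*5 = 3 - 5 = -2)
f(Y, L) = -2
b(M) = 1
Z(Q) = Q (Z(Q) = 1*Q = Q)
g = -11 (g = 44/(-4) = 44*(-1/4) = -11)
g + 153*(-84) = -11 + 153*(-84) = -11 - 12852 = -12863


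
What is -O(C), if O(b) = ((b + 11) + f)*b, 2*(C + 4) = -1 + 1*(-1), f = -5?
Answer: 5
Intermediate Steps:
C = -5 (C = -4 + (-1 + 1*(-1))/2 = -4 + (-1 - 1)/2 = -4 + (½)*(-2) = -4 - 1 = -5)
O(b) = b*(6 + b) (O(b) = ((b + 11) - 5)*b = ((11 + b) - 5)*b = (6 + b)*b = b*(6 + b))
-O(C) = -(-5)*(6 - 5) = -(-5) = -1*(-5) = 5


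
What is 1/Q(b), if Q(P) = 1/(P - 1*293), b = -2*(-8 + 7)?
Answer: -291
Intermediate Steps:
b = 2 (b = -2*(-1) = 2)
Q(P) = 1/(-293 + P) (Q(P) = 1/(P - 293) = 1/(-293 + P))
1/Q(b) = 1/(1/(-293 + 2)) = 1/(1/(-291)) = 1/(-1/291) = -291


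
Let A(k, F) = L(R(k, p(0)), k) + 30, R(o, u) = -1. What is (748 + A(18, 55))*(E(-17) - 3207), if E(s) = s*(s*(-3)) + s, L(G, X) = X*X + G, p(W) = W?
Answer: -4504191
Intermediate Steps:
L(G, X) = G + X**2 (L(G, X) = X**2 + G = G + X**2)
E(s) = s - 3*s**2 (E(s) = s*(-3*s) + s = -3*s**2 + s = s - 3*s**2)
A(k, F) = 29 + k**2 (A(k, F) = (-1 + k**2) + 30 = 29 + k**2)
(748 + A(18, 55))*(E(-17) - 3207) = (748 + (29 + 18**2))*(-17*(1 - 3*(-17)) - 3207) = (748 + (29 + 324))*(-17*(1 + 51) - 3207) = (748 + 353)*(-17*52 - 3207) = 1101*(-884 - 3207) = 1101*(-4091) = -4504191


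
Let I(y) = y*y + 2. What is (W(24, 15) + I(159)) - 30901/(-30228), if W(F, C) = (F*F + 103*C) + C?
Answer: 828852433/30228 ≈ 27420.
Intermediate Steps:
I(y) = 2 + y² (I(y) = y² + 2 = 2 + y²)
W(F, C) = F² + 104*C (W(F, C) = (F² + 103*C) + C = F² + 104*C)
(W(24, 15) + I(159)) - 30901/(-30228) = ((24² + 104*15) + (2 + 159²)) - 30901/(-30228) = ((576 + 1560) + (2 + 25281)) - 30901*(-1/30228) = (2136 + 25283) + 30901/30228 = 27419 + 30901/30228 = 828852433/30228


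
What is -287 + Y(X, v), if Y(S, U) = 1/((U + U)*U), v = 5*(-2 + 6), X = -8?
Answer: -229599/800 ≈ -287.00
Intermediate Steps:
v = 20 (v = 5*4 = 20)
Y(S, U) = 1/(2*U**2) (Y(S, U) = 1/((2*U)*U) = 1/(2*U**2))
-287 + Y(X, v) = -287 + (1/2)/20**2 = -287 + (1/2)*(1/400) = -287 + 1/800 = -229599/800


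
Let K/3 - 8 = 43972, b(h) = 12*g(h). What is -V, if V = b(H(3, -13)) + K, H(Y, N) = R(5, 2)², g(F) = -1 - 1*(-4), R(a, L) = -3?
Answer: -131976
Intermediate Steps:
g(F) = 3 (g(F) = -1 + 4 = 3)
H(Y, N) = 9 (H(Y, N) = (-3)² = 9)
b(h) = 36 (b(h) = 12*3 = 36)
K = 131940 (K = 24 + 3*43972 = 24 + 131916 = 131940)
V = 131976 (V = 36 + 131940 = 131976)
-V = -1*131976 = -131976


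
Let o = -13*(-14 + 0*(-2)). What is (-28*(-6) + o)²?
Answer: 122500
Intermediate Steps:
o = 182 (o = -13*(-14 + 0) = -13*(-14) = 182)
(-28*(-6) + o)² = (-28*(-6) + 182)² = (168 + 182)² = 350² = 122500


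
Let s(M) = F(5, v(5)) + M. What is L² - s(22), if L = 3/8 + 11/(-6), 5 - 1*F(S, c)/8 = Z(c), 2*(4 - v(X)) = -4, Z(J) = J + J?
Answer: 20809/576 ≈ 36.127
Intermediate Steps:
Z(J) = 2*J
v(X) = 6 (v(X) = 4 - ½*(-4) = 4 + 2 = 6)
F(S, c) = 40 - 16*c
s(M) = -56 + M (s(M) = (40 - 16*6) + M = (40 - 96) + M = -56 + M)
L = -35/24 (L = 3*(⅛) + 11*(-⅙) = 3/8 - 11/6 = -35/24 ≈ -1.4583)
L² - s(22) = (-35/24)² - (-56 + 22) = 1225/576 - 1*(-34) = 1225/576 + 34 = 20809/576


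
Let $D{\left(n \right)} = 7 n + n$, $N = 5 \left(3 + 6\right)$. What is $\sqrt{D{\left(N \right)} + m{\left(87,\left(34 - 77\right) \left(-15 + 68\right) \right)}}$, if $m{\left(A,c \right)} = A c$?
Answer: $i \sqrt{197913} \approx 444.87 i$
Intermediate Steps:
$N = 45$ ($N = 5 \cdot 9 = 45$)
$D{\left(n \right)} = 8 n$
$\sqrt{D{\left(N \right)} + m{\left(87,\left(34 - 77\right) \left(-15 + 68\right) \right)}} = \sqrt{8 \cdot 45 + 87 \left(34 - 77\right) \left(-15 + 68\right)} = \sqrt{360 + 87 \left(\left(-43\right) 53\right)} = \sqrt{360 + 87 \left(-2279\right)} = \sqrt{360 - 198273} = \sqrt{-197913} = i \sqrt{197913}$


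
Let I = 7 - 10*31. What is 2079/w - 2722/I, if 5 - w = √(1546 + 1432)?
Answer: 4888381/894759 - 2079*√2978/2953 ≈ -32.956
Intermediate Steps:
I = -303 (I = 7 - 310 = -303)
w = 5 - √2978 (w = 5 - √(1546 + 1432) = 5 - √2978 ≈ -49.571)
2079/w - 2722/I = 2079/(5 - √2978) - 2722/(-303) = 2079/(5 - √2978) - 2722*(-1/303) = 2079/(5 - √2978) + 2722/303 = 2722/303 + 2079/(5 - √2978)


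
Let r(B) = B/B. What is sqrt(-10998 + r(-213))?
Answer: I*sqrt(10997) ≈ 104.87*I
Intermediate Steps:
r(B) = 1
sqrt(-10998 + r(-213)) = sqrt(-10998 + 1) = sqrt(-10997) = I*sqrt(10997)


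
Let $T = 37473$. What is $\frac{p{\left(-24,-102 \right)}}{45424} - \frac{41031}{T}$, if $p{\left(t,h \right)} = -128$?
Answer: $- \frac{38928931}{35461949} \approx -1.0978$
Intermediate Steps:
$\frac{p{\left(-24,-102 \right)}}{45424} - \frac{41031}{T} = - \frac{128}{45424} - \frac{41031}{37473} = \left(-128\right) \frac{1}{45424} - \frac{13677}{12491} = - \frac{8}{2839} - \frac{13677}{12491} = - \frac{38928931}{35461949}$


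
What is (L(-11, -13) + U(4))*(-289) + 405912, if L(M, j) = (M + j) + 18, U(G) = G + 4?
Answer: 405334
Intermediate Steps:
U(G) = 4 + G
L(M, j) = 18 + M + j
(L(-11, -13) + U(4))*(-289) + 405912 = ((18 - 11 - 13) + (4 + 4))*(-289) + 405912 = (-6 + 8)*(-289) + 405912 = 2*(-289) + 405912 = -578 + 405912 = 405334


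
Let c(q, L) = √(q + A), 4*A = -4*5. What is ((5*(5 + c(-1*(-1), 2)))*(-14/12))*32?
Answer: -2800/3 - 1120*I/3 ≈ -933.33 - 373.33*I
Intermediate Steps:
A = -5 (A = (-4*5)/4 = (¼)*(-20) = -5)
c(q, L) = √(-5 + q) (c(q, L) = √(q - 5) = √(-5 + q))
((5*(5 + c(-1*(-1), 2)))*(-14/12))*32 = ((5*(5 + √(-5 - 1*(-1))))*(-14/12))*32 = ((5*(5 + √(-5 + 1)))*(-14*1/12))*32 = ((5*(5 + √(-4)))*(-7/6))*32 = ((5*(5 + 2*I))*(-7/6))*32 = ((25 + 10*I)*(-7/6))*32 = (-175/6 - 35*I/3)*32 = -2800/3 - 1120*I/3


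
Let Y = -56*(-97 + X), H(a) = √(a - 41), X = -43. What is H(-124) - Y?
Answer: -7840 + I*√165 ≈ -7840.0 + 12.845*I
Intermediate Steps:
H(a) = √(-41 + a)
Y = 7840 (Y = -56*(-97 - 43) = -56*(-140) = 7840)
H(-124) - Y = √(-41 - 124) - 1*7840 = √(-165) - 7840 = I*√165 - 7840 = -7840 + I*√165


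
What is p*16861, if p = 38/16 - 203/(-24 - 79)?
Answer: 60379241/824 ≈ 73276.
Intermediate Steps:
p = 3581/824 (p = 38*(1/16) - 203/(-103) = 19/8 - 203*(-1/103) = 19/8 + 203/103 = 3581/824 ≈ 4.3459)
p*16861 = (3581/824)*16861 = 60379241/824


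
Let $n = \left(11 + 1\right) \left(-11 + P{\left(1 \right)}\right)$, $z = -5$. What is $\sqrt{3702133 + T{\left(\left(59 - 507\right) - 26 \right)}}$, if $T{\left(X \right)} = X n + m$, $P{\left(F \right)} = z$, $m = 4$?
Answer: $\sqrt{3793145} \approx 1947.6$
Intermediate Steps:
$P{\left(F \right)} = -5$
$n = -192$ ($n = \left(11 + 1\right) \left(-11 - 5\right) = 12 \left(-16\right) = -192$)
$T{\left(X \right)} = 4 - 192 X$ ($T{\left(X \right)} = X \left(-192\right) + 4 = - 192 X + 4 = 4 - 192 X$)
$\sqrt{3702133 + T{\left(\left(59 - 507\right) - 26 \right)}} = \sqrt{3702133 - \left(-4 + 192 \left(\left(59 - 507\right) - 26\right)\right)} = \sqrt{3702133 - \left(-4 + 192 \left(-448 - 26\right)\right)} = \sqrt{3702133 + \left(4 - -91008\right)} = \sqrt{3702133 + \left(4 + 91008\right)} = \sqrt{3702133 + 91012} = \sqrt{3793145}$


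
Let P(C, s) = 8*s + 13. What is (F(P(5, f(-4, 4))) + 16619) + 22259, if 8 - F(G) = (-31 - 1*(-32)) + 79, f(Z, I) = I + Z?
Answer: 38806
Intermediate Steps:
P(C, s) = 13 + 8*s
F(G) = -72 (F(G) = 8 - ((-31 - 1*(-32)) + 79) = 8 - ((-31 + 32) + 79) = 8 - (1 + 79) = 8 - 1*80 = 8 - 80 = -72)
(F(P(5, f(-4, 4))) + 16619) + 22259 = (-72 + 16619) + 22259 = 16547 + 22259 = 38806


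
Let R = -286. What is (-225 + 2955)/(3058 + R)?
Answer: 65/66 ≈ 0.98485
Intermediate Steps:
(-225 + 2955)/(3058 + R) = (-225 + 2955)/(3058 - 286) = 2730/2772 = 2730*(1/2772) = 65/66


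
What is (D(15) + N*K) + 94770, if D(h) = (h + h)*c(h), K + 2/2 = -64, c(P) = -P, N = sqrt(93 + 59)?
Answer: 94320 - 130*sqrt(38) ≈ 93519.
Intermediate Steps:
N = 2*sqrt(38) (N = sqrt(152) = 2*sqrt(38) ≈ 12.329)
K = -65 (K = -1 - 64 = -65)
D(h) = -2*h**2 (D(h) = (h + h)*(-h) = (2*h)*(-h) = -2*h**2)
(D(15) + N*K) + 94770 = (-2*15**2 + (2*sqrt(38))*(-65)) + 94770 = (-2*225 - 130*sqrt(38)) + 94770 = (-450 - 130*sqrt(38)) + 94770 = 94320 - 130*sqrt(38)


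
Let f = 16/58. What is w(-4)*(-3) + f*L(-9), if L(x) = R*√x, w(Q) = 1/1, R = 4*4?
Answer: -3 + 384*I/29 ≈ -3.0 + 13.241*I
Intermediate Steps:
R = 16
w(Q) = 1
L(x) = 16*√x
f = 8/29 (f = 16*(1/58) = 8/29 ≈ 0.27586)
w(-4)*(-3) + f*L(-9) = 1*(-3) + 8*(16*√(-9))/29 = -3 + 8*(16*(3*I))/29 = -3 + 8*(48*I)/29 = -3 + 384*I/29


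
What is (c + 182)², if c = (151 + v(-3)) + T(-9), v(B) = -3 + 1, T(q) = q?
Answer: 103684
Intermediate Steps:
v(B) = -2
c = 140 (c = (151 - 2) - 9 = 149 - 9 = 140)
(c + 182)² = (140 + 182)² = 322² = 103684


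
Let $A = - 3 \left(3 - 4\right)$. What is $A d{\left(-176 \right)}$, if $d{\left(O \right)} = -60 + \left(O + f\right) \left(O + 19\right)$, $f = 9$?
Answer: $78477$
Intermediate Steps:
$d{\left(O \right)} = -60 + \left(9 + O\right) \left(19 + O\right)$ ($d{\left(O \right)} = -60 + \left(O + 9\right) \left(O + 19\right) = -60 + \left(9 + O\right) \left(19 + O\right)$)
$A = 3$ ($A = \left(-3\right) \left(-1\right) = 3$)
$A d{\left(-176 \right)} = 3 \left(111 + \left(-176\right)^{2} + 28 \left(-176\right)\right) = 3 \left(111 + 30976 - 4928\right) = 3 \cdot 26159 = 78477$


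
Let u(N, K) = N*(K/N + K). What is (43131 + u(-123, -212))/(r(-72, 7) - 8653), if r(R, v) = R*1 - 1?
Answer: -68995/8726 ≈ -7.9068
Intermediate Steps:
u(N, K) = N*(K + K/N)
r(R, v) = -1 + R (r(R, v) = R - 1 = -1 + R)
(43131 + u(-123, -212))/(r(-72, 7) - 8653) = (43131 - 212*(1 - 123))/((-1 - 72) - 8653) = (43131 - 212*(-122))/(-73 - 8653) = (43131 + 25864)/(-8726) = 68995*(-1/8726) = -68995/8726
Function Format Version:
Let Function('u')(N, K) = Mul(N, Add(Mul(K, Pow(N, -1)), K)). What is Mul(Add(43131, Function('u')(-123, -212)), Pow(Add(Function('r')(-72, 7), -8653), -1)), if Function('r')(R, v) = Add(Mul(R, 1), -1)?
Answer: Rational(-68995, 8726) ≈ -7.9068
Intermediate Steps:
Function('u')(N, K) = Mul(N, Add(K, Mul(K, Pow(N, -1))))
Function('r')(R, v) = Add(-1, R) (Function('r')(R, v) = Add(R, -1) = Add(-1, R))
Mul(Add(43131, Function('u')(-123, -212)), Pow(Add(Function('r')(-72, 7), -8653), -1)) = Mul(Add(43131, Mul(-212, Add(1, -123))), Pow(Add(Add(-1, -72), -8653), -1)) = Mul(Add(43131, Mul(-212, -122)), Pow(Add(-73, -8653), -1)) = Mul(Add(43131, 25864), Pow(-8726, -1)) = Mul(68995, Rational(-1, 8726)) = Rational(-68995, 8726)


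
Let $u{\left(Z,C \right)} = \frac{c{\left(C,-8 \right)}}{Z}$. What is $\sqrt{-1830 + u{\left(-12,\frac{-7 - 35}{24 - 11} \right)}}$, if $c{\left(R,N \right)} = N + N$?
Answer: $\frac{i \sqrt{16458}}{3} \approx 42.763 i$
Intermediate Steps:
$c{\left(R,N \right)} = 2 N$
$u{\left(Z,C \right)} = - \frac{16}{Z}$ ($u{\left(Z,C \right)} = \frac{2 \left(-8\right)}{Z} = - \frac{16}{Z}$)
$\sqrt{-1830 + u{\left(-12,\frac{-7 - 35}{24 - 11} \right)}} = \sqrt{-1830 - \frac{16}{-12}} = \sqrt{-1830 - - \frac{4}{3}} = \sqrt{-1830 + \frac{4}{3}} = \sqrt{- \frac{5486}{3}} = \frac{i \sqrt{16458}}{3}$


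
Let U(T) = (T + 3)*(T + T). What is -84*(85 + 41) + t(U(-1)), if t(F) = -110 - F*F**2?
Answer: -10630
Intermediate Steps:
U(T) = 2*T*(3 + T) (U(T) = (3 + T)*(2*T) = 2*T*(3 + T))
t(F) = -110 - F**3
-84*(85 + 41) + t(U(-1)) = -84*(85 + 41) + (-110 - (2*(-1)*(3 - 1))**3) = -84*126 + (-110 - (2*(-1)*2)**3) = -10584 + (-110 - 1*(-4)**3) = -10584 + (-110 - 1*(-64)) = -10584 + (-110 + 64) = -10584 - 46 = -10630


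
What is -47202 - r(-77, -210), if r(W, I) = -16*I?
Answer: -50562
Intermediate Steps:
-47202 - r(-77, -210) = -47202 - (-16)*(-210) = -47202 - 1*3360 = -47202 - 3360 = -50562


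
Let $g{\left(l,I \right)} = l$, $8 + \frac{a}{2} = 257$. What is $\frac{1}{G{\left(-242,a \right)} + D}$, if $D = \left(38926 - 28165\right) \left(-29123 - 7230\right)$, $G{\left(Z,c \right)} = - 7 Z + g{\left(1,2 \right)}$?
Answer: $- \frac{1}{391192938} \approx -2.5563 \cdot 10^{-9}$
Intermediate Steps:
$a = 498$ ($a = -16 + 2 \cdot 257 = -16 + 514 = 498$)
$G{\left(Z,c \right)} = 1 - 7 Z$ ($G{\left(Z,c \right)} = - 7 Z + 1 = 1 - 7 Z$)
$D = -391194633$ ($D = 10761 \left(-36353\right) = -391194633$)
$\frac{1}{G{\left(-242,a \right)} + D} = \frac{1}{\left(1 - -1694\right) - 391194633} = \frac{1}{\left(1 + 1694\right) - 391194633} = \frac{1}{1695 - 391194633} = \frac{1}{-391192938} = - \frac{1}{391192938}$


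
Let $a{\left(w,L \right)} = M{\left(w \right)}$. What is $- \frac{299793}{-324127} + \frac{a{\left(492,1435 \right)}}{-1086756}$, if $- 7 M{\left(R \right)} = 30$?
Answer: $\frac{380103769061}{410954789014} \approx 0.92493$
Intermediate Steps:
$M{\left(R \right)} = - \frac{30}{7}$ ($M{\left(R \right)} = \left(- \frac{1}{7}\right) 30 = - \frac{30}{7}$)
$a{\left(w,L \right)} = - \frac{30}{7}$
$- \frac{299793}{-324127} + \frac{a{\left(492,1435 \right)}}{-1086756} = - \frac{299793}{-324127} - \frac{30}{7 \left(-1086756\right)} = \left(-299793\right) \left(- \frac{1}{324127}\right) - - \frac{5}{1267882} = \frac{299793}{324127} + \frac{5}{1267882} = \frac{380103769061}{410954789014}$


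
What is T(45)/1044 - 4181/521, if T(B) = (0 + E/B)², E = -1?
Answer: -8839051579/1101446100 ≈ -8.0249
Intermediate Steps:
T(B) = B⁻² (T(B) = (0 - 1/B)² = (-1/B)² = B⁻²)
T(45)/1044 - 4181/521 = 1/(45²*1044) - 4181/521 = (1/2025)*(1/1044) - 4181*1/521 = 1/2114100 - 4181/521 = -8839051579/1101446100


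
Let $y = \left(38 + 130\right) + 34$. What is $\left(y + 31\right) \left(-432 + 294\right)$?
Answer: $-32154$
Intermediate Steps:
$y = 202$ ($y = 168 + 34 = 202$)
$\left(y + 31\right) \left(-432 + 294\right) = \left(202 + 31\right) \left(-432 + 294\right) = 233 \left(-138\right) = -32154$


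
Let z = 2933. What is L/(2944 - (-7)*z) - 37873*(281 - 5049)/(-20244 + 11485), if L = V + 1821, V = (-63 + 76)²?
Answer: -847812402398/41123505 ≈ -20616.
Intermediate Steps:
V = 169 (V = 13² = 169)
L = 1990 (L = 169 + 1821 = 1990)
L/(2944 - (-7)*z) - 37873*(281 - 5049)/(-20244 + 11485) = 1990/(2944 - (-7)*2933) - 37873*(281 - 5049)/(-20244 + 11485) = 1990/(2944 - 1*(-20531)) - 37873/((-8759/(-4768))) = 1990/(2944 + 20531) - 37873/((-8759*(-1/4768))) = 1990/23475 - 37873/8759/4768 = 1990*(1/23475) - 37873*4768/8759 = 398/4695 - 180578464/8759 = -847812402398/41123505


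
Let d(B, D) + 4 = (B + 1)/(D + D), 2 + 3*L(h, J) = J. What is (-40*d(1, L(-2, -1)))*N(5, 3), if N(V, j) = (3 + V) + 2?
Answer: 2000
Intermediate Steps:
L(h, J) = -⅔ + J/3
N(V, j) = 5 + V
d(B, D) = -4 + (1 + B)/(2*D) (d(B, D) = -4 + (B + 1)/(D + D) = -4 + (1 + B)/((2*D)) = -4 + (1 + B)*(1/(2*D)) = -4 + (1 + B)/(2*D))
(-40*d(1, L(-2, -1)))*N(5, 3) = (-20*(1 + 1 - 8*(-⅔ + (⅓)*(-1)))/(-⅔ + (⅓)*(-1)))*(5 + 5) = -20*(1 + 1 - 8*(-⅔ - ⅓))/(-⅔ - ⅓)*10 = -20*(1 + 1 - 8*(-1))/(-1)*10 = -20*(-1)*(1 + 1 + 8)*10 = -20*(-1)*10*10 = -40*(-5)*10 = 200*10 = 2000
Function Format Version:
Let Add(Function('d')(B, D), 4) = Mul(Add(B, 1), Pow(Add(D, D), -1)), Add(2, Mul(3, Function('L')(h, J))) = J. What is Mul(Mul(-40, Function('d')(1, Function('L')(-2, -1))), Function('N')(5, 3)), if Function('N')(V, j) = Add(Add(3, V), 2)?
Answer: 2000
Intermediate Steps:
Function('L')(h, J) = Add(Rational(-2, 3), Mul(Rational(1, 3), J))
Function('N')(V, j) = Add(5, V)
Function('d')(B, D) = Add(-4, Mul(Rational(1, 2), Pow(D, -1), Add(1, B))) (Function('d')(B, D) = Add(-4, Mul(Add(B, 1), Pow(Add(D, D), -1))) = Add(-4, Mul(Add(1, B), Pow(Mul(2, D), -1))) = Add(-4, Mul(Add(1, B), Mul(Rational(1, 2), Pow(D, -1)))) = Add(-4, Mul(Rational(1, 2), Pow(D, -1), Add(1, B))))
Mul(Mul(-40, Function('d')(1, Function('L')(-2, -1))), Function('N')(5, 3)) = Mul(Mul(-40, Mul(Rational(1, 2), Pow(Add(Rational(-2, 3), Mul(Rational(1, 3), -1)), -1), Add(1, 1, Mul(-8, Add(Rational(-2, 3), Mul(Rational(1, 3), -1)))))), Add(5, 5)) = Mul(Mul(-40, Mul(Rational(1, 2), Pow(Add(Rational(-2, 3), Rational(-1, 3)), -1), Add(1, 1, Mul(-8, Add(Rational(-2, 3), Rational(-1, 3)))))), 10) = Mul(Mul(-40, Mul(Rational(1, 2), Pow(-1, -1), Add(1, 1, Mul(-8, -1)))), 10) = Mul(Mul(-40, Mul(Rational(1, 2), -1, Add(1, 1, 8))), 10) = Mul(Mul(-40, Mul(Rational(1, 2), -1, 10)), 10) = Mul(Mul(-40, -5), 10) = Mul(200, 10) = 2000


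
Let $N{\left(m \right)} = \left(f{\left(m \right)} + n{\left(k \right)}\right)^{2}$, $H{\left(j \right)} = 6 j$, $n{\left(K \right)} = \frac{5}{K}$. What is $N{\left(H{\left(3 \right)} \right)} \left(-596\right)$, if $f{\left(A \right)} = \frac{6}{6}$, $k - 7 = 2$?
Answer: $- \frac{116816}{81} \approx -1442.2$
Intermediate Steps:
$k = 9$ ($k = 7 + 2 = 9$)
$f{\left(A \right)} = 1$ ($f{\left(A \right)} = 6 \cdot \frac{1}{6} = 1$)
$N{\left(m \right)} = \frac{196}{81}$ ($N{\left(m \right)} = \left(1 + \frac{5}{9}\right)^{2} = \left(\frac{14}{9}\right)^{2} = \frac{196}{81}$)
$N{\left(H{\left(3 \right)} \right)} \left(-596\right) = \frac{196}{81} \left(-596\right) = - \frac{116816}{81}$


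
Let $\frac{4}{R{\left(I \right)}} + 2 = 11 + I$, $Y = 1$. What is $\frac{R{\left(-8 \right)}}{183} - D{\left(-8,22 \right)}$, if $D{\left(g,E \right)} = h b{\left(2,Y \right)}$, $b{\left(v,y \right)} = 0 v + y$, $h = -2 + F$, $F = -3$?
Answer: $\frac{919}{183} \approx 5.0219$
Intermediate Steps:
$R{\left(I \right)} = \frac{4}{9 + I}$ ($R{\left(I \right)} = \frac{4}{-2 + \left(11 + I\right)} = \frac{4}{9 + I}$)
$h = -5$ ($h = -2 - 3 = -5$)
$b{\left(v,y \right)} = y$ ($b{\left(v,y \right)} = 0 + y = y$)
$D{\left(g,E \right)} = -5$ ($D{\left(g,E \right)} = \left(-5\right) 1 = -5$)
$\frac{R{\left(-8 \right)}}{183} - D{\left(-8,22 \right)} = \frac{4 \frac{1}{9 - 8}}{183} - -5 = \frac{4}{1} \cdot \frac{1}{183} + 5 = 4 \cdot 1 \cdot \frac{1}{183} + 5 = 4 \cdot \frac{1}{183} + 5 = \frac{4}{183} + 5 = \frac{919}{183}$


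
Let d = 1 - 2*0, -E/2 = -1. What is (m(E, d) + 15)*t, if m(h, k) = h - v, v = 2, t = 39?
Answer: 585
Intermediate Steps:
E = 2 (E = -2*(-1) = 2)
d = 1 (d = 1 + 0 = 1)
m(h, k) = -2 + h (m(h, k) = h - 1*2 = h - 2 = -2 + h)
(m(E, d) + 15)*t = ((-2 + 2) + 15)*39 = (0 + 15)*39 = 15*39 = 585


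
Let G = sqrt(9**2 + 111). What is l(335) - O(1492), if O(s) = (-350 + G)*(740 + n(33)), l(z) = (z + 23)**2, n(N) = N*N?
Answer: 768314 - 14632*sqrt(3) ≈ 7.4297e+5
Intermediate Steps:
n(N) = N**2
G = 8*sqrt(3) (G = sqrt(81 + 111) = sqrt(192) = 8*sqrt(3) ≈ 13.856)
l(z) = (23 + z)**2
O(s) = -640150 + 14632*sqrt(3) (O(s) = (-350 + 8*sqrt(3))*(740 + 33**2) = (-350 + 8*sqrt(3))*(740 + 1089) = (-350 + 8*sqrt(3))*1829 = -640150 + 14632*sqrt(3))
l(335) - O(1492) = (23 + 335)**2 - (-640150 + 14632*sqrt(3)) = 358**2 + (640150 - 14632*sqrt(3)) = 128164 + (640150 - 14632*sqrt(3)) = 768314 - 14632*sqrt(3)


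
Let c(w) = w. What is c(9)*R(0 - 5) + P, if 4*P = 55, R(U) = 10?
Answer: 415/4 ≈ 103.75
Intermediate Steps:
P = 55/4 (P = (¼)*55 = 55/4 ≈ 13.750)
c(9)*R(0 - 5) + P = 9*10 + 55/4 = 90 + 55/4 = 415/4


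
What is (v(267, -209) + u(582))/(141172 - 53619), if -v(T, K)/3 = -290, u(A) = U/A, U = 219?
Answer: 168853/16985282 ≈ 0.0099411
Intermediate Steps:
u(A) = 219/A
v(T, K) = 870 (v(T, K) = -3*(-290) = 870)
(v(267, -209) + u(582))/(141172 - 53619) = (870 + 219/582)/(141172 - 53619) = (870 + 219*(1/582))/87553 = (870 + 73/194)*(1/87553) = (168853/194)*(1/87553) = 168853/16985282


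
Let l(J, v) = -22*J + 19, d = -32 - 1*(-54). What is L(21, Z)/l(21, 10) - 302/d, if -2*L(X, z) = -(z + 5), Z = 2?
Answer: -133863/9746 ≈ -13.735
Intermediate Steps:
d = 22 (d = -32 + 54 = 22)
L(X, z) = 5/2 + z/2 (L(X, z) = -(-1)*(z + 5)/2 = -(-1)*(5 + z)/2 = -(-5 - z)/2 = 5/2 + z/2)
l(J, v) = 19 - 22*J
L(21, Z)/l(21, 10) - 302/d = (5/2 + (½)*2)/(19 - 22*21) - 302/22 = (5/2 + 1)/(19 - 462) - 302*1/22 = (7/2)/(-443) - 151/11 = (7/2)*(-1/443) - 151/11 = -7/886 - 151/11 = -133863/9746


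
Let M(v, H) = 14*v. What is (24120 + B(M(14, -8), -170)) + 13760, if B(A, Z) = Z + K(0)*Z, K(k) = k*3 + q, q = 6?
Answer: 36690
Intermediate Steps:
K(k) = 6 + 3*k (K(k) = k*3 + 6 = 3*k + 6 = 6 + 3*k)
B(A, Z) = 7*Z (B(A, Z) = Z + (6 + 3*0)*Z = Z + (6 + 0)*Z = Z + 6*Z = 7*Z)
(24120 + B(M(14, -8), -170)) + 13760 = (24120 + 7*(-170)) + 13760 = (24120 - 1190) + 13760 = 22930 + 13760 = 36690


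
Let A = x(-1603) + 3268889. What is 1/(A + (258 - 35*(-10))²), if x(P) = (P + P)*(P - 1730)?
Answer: 1/14324151 ≈ 6.9812e-8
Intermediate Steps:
x(P) = 2*P*(-1730 + P) (x(P) = (2*P)*(-1730 + P) = 2*P*(-1730 + P))
A = 13954487 (A = 2*(-1603)*(-1730 - 1603) + 3268889 = 2*(-1603)*(-3333) + 3268889 = 10685598 + 3268889 = 13954487)
1/(A + (258 - 35*(-10))²) = 1/(13954487 + (258 - 35*(-10))²) = 1/(13954487 + (258 + 350)²) = 1/(13954487 + 608²) = 1/(13954487 + 369664) = 1/14324151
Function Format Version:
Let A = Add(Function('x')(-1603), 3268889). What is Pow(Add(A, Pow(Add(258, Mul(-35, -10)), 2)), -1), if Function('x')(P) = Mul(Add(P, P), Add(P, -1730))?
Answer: Rational(1, 14324151) ≈ 6.9812e-8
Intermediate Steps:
Function('x')(P) = Mul(2, P, Add(-1730, P)) (Function('x')(P) = Mul(Mul(2, P), Add(-1730, P)) = Mul(2, P, Add(-1730, P)))
A = 13954487 (A = Add(Mul(2, -1603, Add(-1730, -1603)), 3268889) = Add(Mul(2, -1603, -3333), 3268889) = Add(10685598, 3268889) = 13954487)
Pow(Add(A, Pow(Add(258, Mul(-35, -10)), 2)), -1) = Pow(Add(13954487, Pow(Add(258, Mul(-35, -10)), 2)), -1) = Pow(Add(13954487, Pow(Add(258, 350), 2)), -1) = Pow(Add(13954487, Pow(608, 2)), -1) = Pow(Add(13954487, 369664), -1) = Pow(14324151, -1) = Rational(1, 14324151)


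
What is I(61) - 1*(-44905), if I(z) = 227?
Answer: 45132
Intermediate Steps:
I(61) - 1*(-44905) = 227 - 1*(-44905) = 227 + 44905 = 45132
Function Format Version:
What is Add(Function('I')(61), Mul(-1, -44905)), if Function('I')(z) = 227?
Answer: 45132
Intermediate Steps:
Add(Function('I')(61), Mul(-1, -44905)) = Add(227, Mul(-1, -44905)) = Add(227, 44905) = 45132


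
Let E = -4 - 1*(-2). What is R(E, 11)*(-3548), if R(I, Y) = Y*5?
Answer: -195140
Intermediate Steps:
E = -2 (E = -4 + 2 = -2)
R(I, Y) = 5*Y
R(E, 11)*(-3548) = (5*11)*(-3548) = 55*(-3548) = -195140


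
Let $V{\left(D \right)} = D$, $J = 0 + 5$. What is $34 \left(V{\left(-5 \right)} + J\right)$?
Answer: $0$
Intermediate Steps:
$J = 5$
$34 \left(V{\left(-5 \right)} + J\right) = 34 \left(-5 + 5\right) = 34 \cdot 0 = 0$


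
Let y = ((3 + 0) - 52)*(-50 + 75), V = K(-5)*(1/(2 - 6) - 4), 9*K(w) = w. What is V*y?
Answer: -104125/36 ≈ -2892.4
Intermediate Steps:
K(w) = w/9
V = 85/36 (V = ((1/9)*(-5))*(1/(2 - 6) - 4) = -5*(1/(-4) - 4)/9 = -5*(-1/4 - 4)/9 = -5/9*(-17/4) = 85/36 ≈ 2.3611)
y = -1225 (y = (3 - 52)*25 = -49*25 = -1225)
V*y = (85/36)*(-1225) = -104125/36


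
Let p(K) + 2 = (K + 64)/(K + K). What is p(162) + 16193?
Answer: 2623055/162 ≈ 16192.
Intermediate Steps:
p(K) = -2 + (64 + K)/(2*K) (p(K) = -2 + (K + 64)/(K + K) = -2 + (64 + K)/((2*K)) = -2 + (64 + K)*(1/(2*K)) = -2 + (64 + K)/(2*K))
p(162) + 16193 = (-3/2 + 32/162) + 16193 = (-3/2 + 32*(1/162)) + 16193 = (-3/2 + 16/81) + 16193 = -211/162 + 16193 = 2623055/162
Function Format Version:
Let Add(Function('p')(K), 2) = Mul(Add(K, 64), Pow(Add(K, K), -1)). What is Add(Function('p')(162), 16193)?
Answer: Rational(2623055, 162) ≈ 16192.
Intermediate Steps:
Function('p')(K) = Add(-2, Mul(Rational(1, 2), Pow(K, -1), Add(64, K))) (Function('p')(K) = Add(-2, Mul(Add(K, 64), Pow(Add(K, K), -1))) = Add(-2, Mul(Add(64, K), Pow(Mul(2, K), -1))) = Add(-2, Mul(Add(64, K), Mul(Rational(1, 2), Pow(K, -1)))) = Add(-2, Mul(Rational(1, 2), Pow(K, -1), Add(64, K))))
Add(Function('p')(162), 16193) = Add(Add(Rational(-3, 2), Mul(32, Pow(162, -1))), 16193) = Add(Add(Rational(-3, 2), Mul(32, Rational(1, 162))), 16193) = Add(Add(Rational(-3, 2), Rational(16, 81)), 16193) = Add(Rational(-211, 162), 16193) = Rational(2623055, 162)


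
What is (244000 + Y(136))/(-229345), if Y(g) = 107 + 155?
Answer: -244262/229345 ≈ -1.0650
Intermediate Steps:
Y(g) = 262
(244000 + Y(136))/(-229345) = (244000 + 262)/(-229345) = 244262*(-1/229345) = -244262/229345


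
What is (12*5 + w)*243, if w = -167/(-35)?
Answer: 550881/35 ≈ 15739.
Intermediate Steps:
w = 167/35 (w = -167*(-1/35) = 167/35 ≈ 4.7714)
(12*5 + w)*243 = (12*5 + 167/35)*243 = (60 + 167/35)*243 = (2267/35)*243 = 550881/35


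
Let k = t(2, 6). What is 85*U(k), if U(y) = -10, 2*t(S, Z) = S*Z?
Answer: -850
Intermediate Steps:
t(S, Z) = S*Z/2 (t(S, Z) = (S*Z)/2 = S*Z/2)
k = 6 (k = (½)*2*6 = 6)
85*U(k) = 85*(-10) = -850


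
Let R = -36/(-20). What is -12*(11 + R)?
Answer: -768/5 ≈ -153.60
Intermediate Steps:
R = 9/5 (R = -36*(-1/20) = 9/5 ≈ 1.8000)
-12*(11 + R) = -12*(11 + 9/5) = -12*64/5 = -768/5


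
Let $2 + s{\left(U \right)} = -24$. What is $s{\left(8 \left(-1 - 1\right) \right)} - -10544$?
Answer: $10518$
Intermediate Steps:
$s{\left(U \right)} = -26$ ($s{\left(U \right)} = -2 - 24 = -26$)
$s{\left(8 \left(-1 - 1\right) \right)} - -10544 = -26 - -10544 = -26 + 10544 = 10518$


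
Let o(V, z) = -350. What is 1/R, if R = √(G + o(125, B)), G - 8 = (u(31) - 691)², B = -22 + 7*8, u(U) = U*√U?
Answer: √2/(2*√(253465 - 21421*√31)) ≈ 0.0019302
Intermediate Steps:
u(U) = U^(3/2)
B = 34 (B = -22 + 56 = 34)
G = 8 + (-691 + 31*√31)² (G = 8 + (31^(3/2) - 691)² = 8 + (31*√31 - 691)² = 8 + (-691 + 31*√31)² ≈ 2.6875e+5)
R = √(506930 - 42842*√31) (R = √((507280 - 42842*√31) - 350) = √(506930 - 42842*√31) ≈ 518.07)
1/R = 1/(√(506930 - 42842*√31)) = (506930 - 42842*√31)^(-½)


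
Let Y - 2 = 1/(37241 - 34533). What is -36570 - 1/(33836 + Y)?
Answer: -3351029966558/91633305 ≈ -36570.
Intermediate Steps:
Y = 5417/2708 (Y = 2 + 1/(37241 - 34533) = 2 + 1/2708 = 5417/2708 ≈ 2.0004)
-36570 - 1/(33836 + Y) = -36570 - 1/(33836 + 5417/2708) = -36570 - 1/91633305/2708 = -36570 - 1*2708/91633305 = -36570 - 2708/91633305 = -3351029966558/91633305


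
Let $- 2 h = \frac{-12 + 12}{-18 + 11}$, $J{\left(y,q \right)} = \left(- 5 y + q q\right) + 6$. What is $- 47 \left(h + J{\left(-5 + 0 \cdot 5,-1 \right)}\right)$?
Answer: $-1504$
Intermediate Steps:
$J{\left(y,q \right)} = 6 + q^{2} - 5 y$ ($J{\left(y,q \right)} = \left(- 5 y + q^{2}\right) + 6 = \left(q^{2} - 5 y\right) + 6 = 6 + q^{2} - 5 y$)
$h = 0$ ($h = - \frac{\left(-12 + 12\right) \frac{1}{-18 + 11}}{2} = - \frac{0 \frac{1}{-7}}{2} = - \frac{0 \left(- \frac{1}{7}\right)}{2} = \left(- \frac{1}{2}\right) 0 = 0$)
$- 47 \left(h + J{\left(-5 + 0 \cdot 5,-1 \right)}\right) = - 47 \left(0 + \left(6 + \left(-1\right)^{2} - 5 \left(-5 + 0 \cdot 5\right)\right)\right) = - 47 \left(0 + \left(6 + 1 - 5 \left(-5 + 0\right)\right)\right) = - 47 \left(0 + \left(6 + 1 - -25\right)\right) = - 47 \left(0 + \left(6 + 1 + 25\right)\right) = - 47 \left(0 + 32\right) = \left(-47\right) 32 = -1504$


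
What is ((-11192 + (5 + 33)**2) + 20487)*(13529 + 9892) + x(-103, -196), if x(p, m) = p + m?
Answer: 251517820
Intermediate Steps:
x(p, m) = m + p
((-11192 + (5 + 33)**2) + 20487)*(13529 + 9892) + x(-103, -196) = ((-11192 + (5 + 33)**2) + 20487)*(13529 + 9892) + (-196 - 103) = ((-11192 + 38**2) + 20487)*23421 - 299 = ((-11192 + 1444) + 20487)*23421 - 299 = (-9748 + 20487)*23421 - 299 = 10739*23421 - 299 = 251518119 - 299 = 251517820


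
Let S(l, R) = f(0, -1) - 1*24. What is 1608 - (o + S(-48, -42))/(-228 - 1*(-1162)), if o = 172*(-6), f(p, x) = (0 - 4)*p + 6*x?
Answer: 751467/467 ≈ 1609.1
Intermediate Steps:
f(p, x) = -4*p + 6*x
o = -1032
S(l, R) = -30 (S(l, R) = (-4*0 + 6*(-1)) - 1*24 = (0 - 6) - 24 = -6 - 24 = -30)
1608 - (o + S(-48, -42))/(-228 - 1*(-1162)) = 1608 - (-1032 - 30)/(-228 - 1*(-1162)) = 1608 - (-1062)/(-228 + 1162) = 1608 - (-1062)/934 = 1608 - 1*(-531/467) = 1608 + 531/467 = 751467/467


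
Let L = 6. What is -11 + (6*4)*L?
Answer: 133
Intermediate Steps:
-11 + (6*4)*L = -11 + (6*4)*6 = -11 + 24*6 = -11 + 144 = 133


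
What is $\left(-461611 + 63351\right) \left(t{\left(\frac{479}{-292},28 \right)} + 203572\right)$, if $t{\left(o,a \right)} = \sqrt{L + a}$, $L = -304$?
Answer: $-81074584720 - 796520 i \sqrt{69} \approx -8.1075 \cdot 10^{10} - 6.6164 \cdot 10^{6} i$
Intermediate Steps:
$t{\left(o,a \right)} = \sqrt{-304 + a}$
$\left(-461611 + 63351\right) \left(t{\left(\frac{479}{-292},28 \right)} + 203572\right) = \left(-461611 + 63351\right) \left(\sqrt{-304 + 28} + 203572\right) = - 398260 \left(\sqrt{-276} + 203572\right) = - 398260 \left(2 i \sqrt{69} + 203572\right) = - 398260 \left(203572 + 2 i \sqrt{69}\right) = -81074584720 - 796520 i \sqrt{69}$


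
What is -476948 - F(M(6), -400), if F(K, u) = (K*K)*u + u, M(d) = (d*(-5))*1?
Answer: -116548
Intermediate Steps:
M(d) = -5*d (M(d) = -5*d*1 = -5*d)
F(K, u) = u + u*K**2 (F(K, u) = K**2*u + u = u*K**2 + u = u + u*K**2)
-476948 - F(M(6), -400) = -476948 - (-400)*(1 + (-5*6)**2) = -476948 - (-400)*(1 + (-30)**2) = -476948 - (-400)*(1 + 900) = -476948 - (-400)*901 = -476948 - 1*(-360400) = -476948 + 360400 = -116548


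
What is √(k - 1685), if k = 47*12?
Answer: I*√1121 ≈ 33.481*I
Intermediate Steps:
k = 564
√(k - 1685) = √(564 - 1685) = √(-1121) = I*√1121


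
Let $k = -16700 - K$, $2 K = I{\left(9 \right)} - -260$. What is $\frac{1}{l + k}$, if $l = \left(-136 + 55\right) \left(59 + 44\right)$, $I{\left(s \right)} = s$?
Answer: $- \frac{2}{50355} \approx -3.9718 \cdot 10^{-5}$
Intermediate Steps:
$l = -8343$ ($l = \left(-81\right) 103 = -8343$)
$K = \frac{269}{2}$ ($K = \frac{9 - -260}{2} = \frac{9 + 260}{2} = \frac{1}{2} \cdot 269 = \frac{269}{2} \approx 134.5$)
$k = - \frac{33669}{2}$ ($k = -16700 - \frac{269}{2} = - \frac{33669}{2} \approx -16835.0$)
$\frac{1}{l + k} = \frac{1}{-8343 - \frac{33669}{2}} = \frac{1}{- \frac{50355}{2}} = - \frac{2}{50355}$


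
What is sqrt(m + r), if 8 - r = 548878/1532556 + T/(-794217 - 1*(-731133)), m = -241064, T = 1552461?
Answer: I*sqrt(434590681909088980310035)/1342774482 ≈ 490.95*I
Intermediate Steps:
r = 259837175183/8056646892 (r = 8 - (548878/1532556 + 1552461/(-794217 - 1*(-731133))) = 8 - (548878*(1/1532556) + 1552461/(-794217 + 731133)) = 8 - (274439/766278 + 1552461/(-63084)) = 8 - (274439/766278 + 1552461*(-1/63084)) = 8 - (274439/766278 - 517487/21028) = 8 - 1*(-195384000047/8056646892) = 8 + 195384000047/8056646892 = 259837175183/8056646892 ≈ 32.251)
sqrt(m + r) = sqrt(-241064 + 259837175183/8056646892) = sqrt(-1941907689197905/8056646892) = I*sqrt(434590681909088980310035)/1342774482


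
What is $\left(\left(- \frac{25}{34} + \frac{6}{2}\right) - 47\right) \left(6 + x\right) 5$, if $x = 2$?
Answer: $- \frac{30420}{17} \approx -1789.4$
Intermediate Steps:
$\left(\left(- \frac{25}{34} + \frac{6}{2}\right) - 47\right) \left(6 + x\right) 5 = \left(\left(- \frac{25}{34} + \frac{6}{2}\right) - 47\right) \left(6 + 2\right) 5 = \left(\left(\left(-25\right) \frac{1}{34} + 6 \cdot \frac{1}{2}\right) - 47\right) 8 \cdot 5 = \left(\left(- \frac{25}{34} + 3\right) - 47\right) 40 = \left(\frac{77}{34} - 47\right) 40 = \left(- \frac{1521}{34}\right) 40 = - \frac{30420}{17}$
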